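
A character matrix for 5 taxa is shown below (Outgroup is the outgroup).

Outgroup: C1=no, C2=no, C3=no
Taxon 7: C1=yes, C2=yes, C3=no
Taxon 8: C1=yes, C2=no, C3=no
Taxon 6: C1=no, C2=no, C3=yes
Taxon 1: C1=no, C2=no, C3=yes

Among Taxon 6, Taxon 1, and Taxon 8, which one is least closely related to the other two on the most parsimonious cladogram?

The outgroup has state 'no' for every character, so 'yes' is the derived state throughout.
C1: derived state 'yes' in Taxon 7 and Taxon 8 only — synapomorphy for {Taxon 7, Taxon 8}.
C2: derived state 'yes' in Taxon 7 only — an autapomorphy, so it tells us nothing about relationships among taxa.
Only Taxon 1 and Taxon 6 show the derived state 'yes' for C3, supporting them as a clade.
Most parsimonious ingroup topology: ((Taxon 7,Taxon 8),(Taxon 6,Taxon 1)).
Taxon 6 and Taxon 1 share a more recent common ancestor with each other than either does with Taxon 8, so Taxon 8 is the least closely related of the three.

Taxon 8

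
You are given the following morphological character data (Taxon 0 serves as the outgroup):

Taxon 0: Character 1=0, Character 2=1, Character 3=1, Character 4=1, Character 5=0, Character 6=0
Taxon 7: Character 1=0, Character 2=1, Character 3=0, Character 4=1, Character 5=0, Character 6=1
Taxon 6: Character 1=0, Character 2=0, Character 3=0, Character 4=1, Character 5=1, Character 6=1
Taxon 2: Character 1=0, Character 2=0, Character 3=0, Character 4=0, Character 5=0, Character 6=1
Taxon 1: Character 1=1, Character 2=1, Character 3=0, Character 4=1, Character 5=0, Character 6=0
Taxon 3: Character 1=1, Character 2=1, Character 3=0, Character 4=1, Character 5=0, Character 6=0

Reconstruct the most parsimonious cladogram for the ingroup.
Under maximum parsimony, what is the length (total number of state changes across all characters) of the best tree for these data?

Character polarity is set by the outgroup: the derived state is whichever differs from the outgroup's state, so for Character 2, Character 3, Character 4 the derived state is '0', and for the remaining characters it is '1'.
Character 1 (derived state '1') is shared by Taxon 1 and Taxon 3 — a synapomorphy uniting that clade.
Character 2 (derived state '0') is shared by Taxon 2 and Taxon 6 — a synapomorphy uniting that clade.
All ingroup taxa share the derived state '0' for Character 3; it defines the ingroup but does not resolve relationships within it.
Character 4 (derived state '0') is unique to Taxon 2 (autapomorphy; uninformative for grouping).
Character 5 (derived state '1') is unique to Taxon 6 (autapomorphy; uninformative for grouping).
Character 6: derived state '1' in Taxon 2, Taxon 6, and Taxon 7 only — synapomorphy for {Taxon 2, Taxon 6, Taxon 7}.
Most parsimonious ingroup topology: ((Taxon 7,(Taxon 6,Taxon 2)),(Taxon 1,Taxon 3)).
Changes per character on this tree: Character 1: 1; Character 2: 1; Character 3: 1; Character 4: 1; Character 5: 1; Character 6: 1.
Total = 6.

6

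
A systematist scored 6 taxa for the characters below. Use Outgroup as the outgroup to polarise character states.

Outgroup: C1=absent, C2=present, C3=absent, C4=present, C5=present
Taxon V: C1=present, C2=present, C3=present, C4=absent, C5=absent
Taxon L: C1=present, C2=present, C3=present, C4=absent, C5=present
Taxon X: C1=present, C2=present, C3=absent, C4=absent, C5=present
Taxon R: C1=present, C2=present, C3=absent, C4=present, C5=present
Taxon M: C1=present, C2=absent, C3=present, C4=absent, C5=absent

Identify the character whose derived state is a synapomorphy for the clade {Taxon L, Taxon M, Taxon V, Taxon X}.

Character polarity is set by the outgroup: the derived state is whichever differs from the outgroup's state, so for C2, C4, C5 the derived state is 'absent', and for the remaining characters it is 'present'.
All ingroup taxa share the derived state 'present' for C1; it defines the ingroup but does not resolve relationships within it.
C2: derived state 'absent' in Taxon M only — an autapomorphy, so it tells us nothing about relationships among taxa.
C3 (derived state 'present') is shared by Taxon L, Taxon M, and Taxon V — a synapomorphy uniting that clade.
C4: derived state 'absent' in Taxon L, Taxon M, Taxon V, and Taxon X only — synapomorphy for {Taxon L, Taxon M, Taxon V, Taxon X}.
Only Taxon M and Taxon V show the derived state 'absent' for C5, supporting them as a clade.
Most parsimonious ingroup topology: ((((Taxon V,Taxon M),Taxon L),Taxon X),Taxon R).
The clade {Taxon L, Taxon M, Taxon V, Taxon X} is supported by C4: its derived state 'absent' occurs in exactly those taxa and in no other taxon (including the outgroup).

C4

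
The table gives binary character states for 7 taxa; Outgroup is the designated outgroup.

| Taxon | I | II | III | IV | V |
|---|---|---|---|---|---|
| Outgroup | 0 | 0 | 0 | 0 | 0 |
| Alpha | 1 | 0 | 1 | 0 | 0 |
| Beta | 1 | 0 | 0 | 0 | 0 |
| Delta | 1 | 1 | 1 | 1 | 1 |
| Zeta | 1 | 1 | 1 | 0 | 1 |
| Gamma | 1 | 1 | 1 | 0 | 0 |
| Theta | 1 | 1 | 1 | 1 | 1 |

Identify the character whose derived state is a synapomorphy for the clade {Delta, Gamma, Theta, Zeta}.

The outgroup has state '0' for every character, so '1' is the derived state throughout.
All ingroup taxa share the derived state '1' for I; it defines the ingroup but does not resolve relationships within it.
II: derived state '1' in Delta, Gamma, Theta, and Zeta only — synapomorphy for {Delta, Gamma, Theta, Zeta}.
III (derived state '1') is shared by Alpha, Delta, Gamma, Theta, and Zeta — a synapomorphy uniting that clade.
IV: derived state '1' in Delta and Theta only — synapomorphy for {Delta, Theta}.
V: derived state '1' in Delta, Theta, and Zeta only — synapomorphy for {Delta, Theta, Zeta}.
Most parsimonious ingroup topology: ((Alpha,(((Theta,Delta),Zeta),Gamma)),Beta).
The clade {Delta, Gamma, Theta, Zeta} is supported by II: its derived state '1' occurs in exactly those taxa and in no other taxon (including the outgroup).

II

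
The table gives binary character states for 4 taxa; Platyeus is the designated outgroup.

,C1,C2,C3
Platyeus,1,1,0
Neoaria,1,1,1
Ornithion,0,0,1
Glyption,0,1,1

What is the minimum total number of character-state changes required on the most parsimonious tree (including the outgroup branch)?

Character polarity is set by the outgroup: the derived state is whichever differs from the outgroup's state, so for C1, C2 the derived state is '0', and for the remaining characters it is '1'.
C1 (derived state '0') is shared by Glyption and Ornithion — a synapomorphy uniting that clade.
C2: derived state '0' in Ornithion only — an autapomorphy, so it tells us nothing about relationships among taxa.
C3 (derived state '1') is shared by all ingroup taxa — unites the whole ingroup.
Most parsimonious ingroup topology: (Neoaria,(Ornithion,Glyption)).
Changes per character on this tree: C1: 1; C2: 1; C3: 1.
Total = 3.

3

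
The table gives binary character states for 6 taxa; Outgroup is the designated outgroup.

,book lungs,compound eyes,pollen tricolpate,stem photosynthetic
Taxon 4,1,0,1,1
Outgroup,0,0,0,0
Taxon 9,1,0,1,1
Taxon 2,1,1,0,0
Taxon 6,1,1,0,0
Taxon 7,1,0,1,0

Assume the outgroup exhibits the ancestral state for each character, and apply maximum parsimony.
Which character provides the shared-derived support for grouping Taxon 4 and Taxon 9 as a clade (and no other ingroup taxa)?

stem photosynthetic

The outgroup has state '0' for every character, so '1' is the derived state throughout.
All ingroup taxa share the derived state '1' for book lungs; it defines the ingroup but does not resolve relationships within it.
compound eyes (derived state '1') is shared by Taxon 2 and Taxon 6 — a synapomorphy uniting that clade.
pollen tricolpate: derived state '1' in Taxon 4, Taxon 7, and Taxon 9 only — synapomorphy for {Taxon 4, Taxon 7, Taxon 9}.
stem photosynthetic: derived state '1' in Taxon 4 and Taxon 9 only — synapomorphy for {Taxon 4, Taxon 9}.
Most parsimonious ingroup topology: ((Taxon 6,Taxon 2),(Taxon 7,(Taxon 9,Taxon 4))).
The clade {Taxon 4, Taxon 9} is supported by stem photosynthetic: its derived state '1' occurs in exactly those taxa and in no other taxon (including the outgroup).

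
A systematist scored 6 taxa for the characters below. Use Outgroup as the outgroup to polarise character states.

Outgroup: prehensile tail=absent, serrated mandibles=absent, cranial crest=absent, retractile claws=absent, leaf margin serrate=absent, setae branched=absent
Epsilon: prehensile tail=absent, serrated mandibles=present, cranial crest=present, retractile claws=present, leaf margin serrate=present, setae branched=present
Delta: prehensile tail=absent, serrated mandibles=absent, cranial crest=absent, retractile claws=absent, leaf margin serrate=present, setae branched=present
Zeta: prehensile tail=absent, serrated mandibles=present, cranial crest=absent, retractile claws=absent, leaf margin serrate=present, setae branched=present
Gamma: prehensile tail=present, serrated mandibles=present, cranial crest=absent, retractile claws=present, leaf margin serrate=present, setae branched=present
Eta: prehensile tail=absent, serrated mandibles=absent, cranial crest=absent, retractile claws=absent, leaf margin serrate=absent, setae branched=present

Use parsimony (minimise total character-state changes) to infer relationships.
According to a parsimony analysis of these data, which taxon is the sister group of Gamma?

Epsilon

The outgroup has state 'absent' for every character, so 'present' is the derived state throughout.
prehensile tail: derived state 'present' in Gamma only — an autapomorphy, so it tells us nothing about relationships among taxa.
Only Epsilon, Gamma, and Zeta show the derived state 'present' for serrated mandibles, supporting them as a clade.
cranial crest: derived state 'present' in Epsilon only — an autapomorphy, so it tells us nothing about relationships among taxa.
retractile claws (derived state 'present') is shared by Epsilon and Gamma — a synapomorphy uniting that clade.
leaf margin serrate (derived state 'present') is shared by Delta, Epsilon, Gamma, and Zeta — a synapomorphy uniting that clade.
setae branched (derived state 'present') is shared by all ingroup taxa — unites the whole ingroup.
Most parsimonious ingroup topology: ((((Epsilon,Gamma),Zeta),Delta),Eta).
Gamma and Epsilon form a cherry on this tree, so they are sister taxa.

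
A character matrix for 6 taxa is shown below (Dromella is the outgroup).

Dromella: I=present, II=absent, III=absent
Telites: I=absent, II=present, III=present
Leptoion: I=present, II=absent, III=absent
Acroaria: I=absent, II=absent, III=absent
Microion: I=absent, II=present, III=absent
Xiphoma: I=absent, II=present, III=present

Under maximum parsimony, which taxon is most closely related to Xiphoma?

Telites

Character polarity is set by the outgroup: the derived state is whichever differs from the outgroup's state, so for I the derived state is 'absent', and for the remaining characters it is 'present'.
Only Acroaria, Microion, Telites, and Xiphoma show the derived state 'absent' for I, supporting them as a clade.
Only Microion, Telites, and Xiphoma show the derived state 'present' for II, supporting them as a clade.
III: derived state 'present' in Telites and Xiphoma only — synapomorphy for {Telites, Xiphoma}.
Most parsimonious ingroup topology: ((((Telites,Xiphoma),Microion),Acroaria),Leptoion).
Xiphoma and Telites form a cherry on this tree, so they are sister taxa.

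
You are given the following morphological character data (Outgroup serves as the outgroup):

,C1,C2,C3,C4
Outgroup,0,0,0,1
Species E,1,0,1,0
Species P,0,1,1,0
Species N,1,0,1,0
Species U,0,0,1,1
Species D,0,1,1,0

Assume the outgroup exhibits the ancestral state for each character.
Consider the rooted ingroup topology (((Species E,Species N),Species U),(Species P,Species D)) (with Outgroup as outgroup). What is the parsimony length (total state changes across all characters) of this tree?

5

Map each character onto (((Species E,Species N),Species U),(Species P,Species D)) (rooted by Outgroup) and count the minimum state changes it requires (Fitch parsimony):
C1: 1; C2: 1; C3: 1; C4: 2.
Total tree length = 5.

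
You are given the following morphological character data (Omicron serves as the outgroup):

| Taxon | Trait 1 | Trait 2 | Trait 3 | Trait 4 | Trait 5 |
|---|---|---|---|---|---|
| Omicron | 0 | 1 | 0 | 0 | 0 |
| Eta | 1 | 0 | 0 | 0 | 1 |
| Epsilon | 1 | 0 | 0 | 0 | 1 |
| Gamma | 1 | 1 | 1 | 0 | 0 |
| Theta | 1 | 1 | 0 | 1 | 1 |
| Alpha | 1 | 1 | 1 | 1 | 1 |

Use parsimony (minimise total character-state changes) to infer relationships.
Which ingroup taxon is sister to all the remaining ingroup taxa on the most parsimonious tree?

Gamma

Character polarity is set by the outgroup: the derived state is whichever differs from the outgroup's state, so for Trait 2 the derived state is '0', and for the remaining characters it is '1'.
Trait 1 (derived state '1') is shared by all ingroup taxa — unites the whole ingroup.
Trait 2: derived state '0' in Epsilon and Eta only — synapomorphy for {Epsilon, Eta}.
Trait 3 (state '1') occurs in Alpha and Gamma but conflicts with the nesting implied by the other characters — most parsimoniously interpreted as homoplasy.
Only Alpha and Theta show the derived state '1' for Trait 4, supporting them as a clade.
Trait 5: derived state '1' in Alpha, Epsilon, Eta, and Theta only — synapomorphy for {Alpha, Epsilon, Eta, Theta}.
Most parsimonious ingroup topology: (((Eta,Epsilon),(Theta,Alpha)),Gamma).
Gamma is sister to the clade containing all other ingroup taxa, so it is the earliest-diverging (most basal) ingroup lineage.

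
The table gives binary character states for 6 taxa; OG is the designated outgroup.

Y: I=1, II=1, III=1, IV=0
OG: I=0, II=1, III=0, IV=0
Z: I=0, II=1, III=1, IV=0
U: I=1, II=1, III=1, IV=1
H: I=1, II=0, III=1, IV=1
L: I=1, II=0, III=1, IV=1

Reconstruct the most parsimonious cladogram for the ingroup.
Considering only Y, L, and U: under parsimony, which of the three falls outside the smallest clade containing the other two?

Character polarity is set by the outgroup: the derived state is whichever differs from the outgroup's state, so for II the derived state is '0', and for the remaining characters it is '1'.
Only H, L, U, and Y show the derived state '1' for I, supporting them as a clade.
II (derived state '0') is shared by H and L — a synapomorphy uniting that clade.
III (derived state '1') is shared by all ingroup taxa — unites the whole ingroup.
IV (derived state '1') is shared by H, L, and U — a synapomorphy uniting that clade.
Most parsimonious ingroup topology: ((((H,L),U),Y),Z).
U and L share a more recent common ancestor with each other than either does with Y, so Y is the least closely related of the three.

Y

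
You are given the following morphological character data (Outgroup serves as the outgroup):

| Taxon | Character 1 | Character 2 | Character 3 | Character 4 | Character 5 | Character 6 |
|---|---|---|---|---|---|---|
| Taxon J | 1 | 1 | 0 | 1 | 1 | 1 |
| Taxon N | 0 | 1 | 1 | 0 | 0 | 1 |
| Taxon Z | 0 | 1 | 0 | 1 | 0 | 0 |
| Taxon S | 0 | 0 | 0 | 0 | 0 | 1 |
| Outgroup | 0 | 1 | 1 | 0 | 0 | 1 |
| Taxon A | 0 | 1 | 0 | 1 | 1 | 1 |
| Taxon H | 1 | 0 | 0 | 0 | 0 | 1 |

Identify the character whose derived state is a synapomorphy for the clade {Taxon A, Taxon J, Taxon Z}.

Character polarity is set by the outgroup: the derived state is whichever differs from the outgroup's state, so for Character 2, Character 3, Character 6 the derived state is '0', and for the remaining characters it is '1'.
Character 1 groups Taxon H and Taxon J, which is incompatible with the clades supported by the remaining characters; treating it as convergent (homoplasy) costs fewer steps than any alternative tree.
Character 2: derived state '0' in Taxon H and Taxon S only — synapomorphy for {Taxon H, Taxon S}.
Only Taxon A, Taxon H, Taxon J, Taxon S, and Taxon Z show the derived state '0' for Character 3, supporting them as a clade.
Character 4: derived state '1' in Taxon A, Taxon J, and Taxon Z only — synapomorphy for {Taxon A, Taxon J, Taxon Z}.
Character 5: derived state '1' in Taxon A and Taxon J only — synapomorphy for {Taxon A, Taxon J}.
Character 6 (derived state '0') is unique to Taxon Z (autapomorphy; uninformative for grouping).
Most parsimonious ingroup topology: (((Taxon S,Taxon H),((Taxon J,Taxon A),Taxon Z)),Taxon N).
The clade {Taxon A, Taxon J, Taxon Z} is supported by Character 4: its derived state '1' occurs in exactly those taxa and in no other taxon (including the outgroup).

Character 4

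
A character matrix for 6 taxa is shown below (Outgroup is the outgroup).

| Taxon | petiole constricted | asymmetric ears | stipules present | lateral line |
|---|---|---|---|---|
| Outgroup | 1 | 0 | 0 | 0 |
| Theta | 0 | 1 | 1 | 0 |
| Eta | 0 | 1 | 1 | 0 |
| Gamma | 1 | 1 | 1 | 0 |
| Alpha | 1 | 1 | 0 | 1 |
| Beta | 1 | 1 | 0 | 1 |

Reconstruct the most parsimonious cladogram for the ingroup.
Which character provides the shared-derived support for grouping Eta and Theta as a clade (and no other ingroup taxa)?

Character polarity is set by the outgroup: the derived state is whichever differs from the outgroup's state, so for petiole constricted the derived state is '0', and for the remaining characters it is '1'.
petiole constricted (derived state '0') is shared by Eta and Theta — a synapomorphy uniting that clade.
All ingroup taxa share the derived state '1' for asymmetric ears; it defines the ingroup but does not resolve relationships within it.
stipules present (derived state '1') is shared by Eta, Gamma, and Theta — a synapomorphy uniting that clade.
lateral line: derived state '1' in Alpha and Beta only — synapomorphy for {Alpha, Beta}.
Most parsimonious ingroup topology: (((Theta,Eta),Gamma),(Alpha,Beta)).
The clade {Eta, Theta} is supported by petiole constricted: its derived state '0' occurs in exactly those taxa and in no other taxon (including the outgroup).

petiole constricted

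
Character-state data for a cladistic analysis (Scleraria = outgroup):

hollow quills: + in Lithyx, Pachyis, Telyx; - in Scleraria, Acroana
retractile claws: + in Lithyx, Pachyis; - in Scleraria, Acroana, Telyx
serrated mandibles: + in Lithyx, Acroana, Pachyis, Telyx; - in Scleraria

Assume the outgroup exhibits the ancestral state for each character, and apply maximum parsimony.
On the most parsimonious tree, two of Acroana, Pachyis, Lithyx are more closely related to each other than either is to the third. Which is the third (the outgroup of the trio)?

The outgroup has state '-' for every character, so '+' is the derived state throughout.
hollow quills (derived state '+') is shared by Lithyx, Pachyis, and Telyx — a synapomorphy uniting that clade.
retractile claws: derived state '+' in Lithyx and Pachyis only — synapomorphy for {Lithyx, Pachyis}.
serrated mandibles (derived state '+') is shared by all ingroup taxa — unites the whole ingroup.
Most parsimonious ingroup topology: (((Lithyx,Pachyis),Telyx),Acroana).
Pachyis and Lithyx share a more recent common ancestor with each other than either does with Acroana, so Acroana is the least closely related of the three.

Acroana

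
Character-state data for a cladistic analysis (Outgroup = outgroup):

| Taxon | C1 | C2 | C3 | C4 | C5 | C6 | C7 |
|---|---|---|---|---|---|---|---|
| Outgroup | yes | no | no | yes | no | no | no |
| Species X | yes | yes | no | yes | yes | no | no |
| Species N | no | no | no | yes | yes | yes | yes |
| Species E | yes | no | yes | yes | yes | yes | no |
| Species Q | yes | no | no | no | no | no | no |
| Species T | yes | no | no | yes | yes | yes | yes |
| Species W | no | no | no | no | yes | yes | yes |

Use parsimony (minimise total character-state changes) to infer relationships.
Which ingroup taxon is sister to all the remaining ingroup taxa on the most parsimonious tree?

Character polarity is set by the outgroup: the derived state is whichever differs from the outgroup's state, so for C1, C4 the derived state is 'no', and for the remaining characters it is 'yes'.
C1: derived state 'no' in Species N and Species W only — synapomorphy for {Species N, Species W}.
C2 (derived state 'yes') is unique to Species X (autapomorphy; uninformative for grouping).
C3 (derived state 'yes') is unique to Species E (autapomorphy; uninformative for grouping).
C4 (state 'no') occurs in Species Q and Species W but conflicts with the nesting implied by the other characters — most parsimoniously interpreted as homoplasy.
Only Species E, Species N, Species T, Species W, and Species X show the derived state 'yes' for C5, supporting them as a clade.
Only Species E, Species N, Species T, and Species W show the derived state 'yes' for C6, supporting them as a clade.
C7: derived state 'yes' in Species N, Species T, and Species W only — synapomorphy for {Species N, Species T, Species W}.
Most parsimonious ingroup topology: ((Species X,(((Species N,Species W),Species T),Species E)),Species Q).
Species Q is sister to the clade containing all other ingroup taxa, so it is the earliest-diverging (most basal) ingroup lineage.

Species Q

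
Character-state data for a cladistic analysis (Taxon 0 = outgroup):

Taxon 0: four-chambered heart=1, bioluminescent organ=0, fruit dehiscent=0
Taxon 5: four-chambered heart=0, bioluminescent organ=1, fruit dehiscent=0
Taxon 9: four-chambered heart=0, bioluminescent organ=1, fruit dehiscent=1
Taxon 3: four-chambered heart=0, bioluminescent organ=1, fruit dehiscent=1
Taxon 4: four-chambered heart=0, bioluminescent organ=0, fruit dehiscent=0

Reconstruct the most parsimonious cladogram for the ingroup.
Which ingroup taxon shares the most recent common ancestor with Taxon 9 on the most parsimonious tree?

Taxon 3

Character polarity is set by the outgroup: the derived state is whichever differs from the outgroup's state, so for four-chambered heart the derived state is '0', and for the remaining characters it is '1'.
four-chambered heart (derived state '0') is shared by all ingroup taxa — unites the whole ingroup.
Only Taxon 3, Taxon 5, and Taxon 9 show the derived state '1' for bioluminescent organ, supporting them as a clade.
fruit dehiscent (derived state '1') is shared by Taxon 3 and Taxon 9 — a synapomorphy uniting that clade.
Most parsimonious ingroup topology: (((Taxon 3,Taxon 9),Taxon 5),Taxon 4).
Taxon 9 and Taxon 3 form a cherry on this tree, so they are sister taxa.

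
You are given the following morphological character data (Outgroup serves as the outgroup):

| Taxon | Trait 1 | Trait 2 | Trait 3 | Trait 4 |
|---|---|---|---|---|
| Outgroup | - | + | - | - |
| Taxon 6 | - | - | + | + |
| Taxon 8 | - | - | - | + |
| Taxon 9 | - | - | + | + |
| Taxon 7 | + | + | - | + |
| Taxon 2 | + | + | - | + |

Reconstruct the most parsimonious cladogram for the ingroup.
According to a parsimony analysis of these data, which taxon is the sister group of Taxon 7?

Taxon 2

Character polarity is set by the outgroup: the derived state is whichever differs from the outgroup's state, so for Trait 2 the derived state is '-', and for the remaining characters it is '+'.
Trait 1 (derived state '+') is shared by Taxon 2 and Taxon 7 — a synapomorphy uniting that clade.
Trait 2 (derived state '-') is shared by Taxon 6, Taxon 8, and Taxon 9 — a synapomorphy uniting that clade.
Trait 3: derived state '+' in Taxon 6 and Taxon 9 only — synapomorphy for {Taxon 6, Taxon 9}.
Trait 4 (derived state '+') is shared by all ingroup taxa — unites the whole ingroup.
Most parsimonious ingroup topology: (((Taxon 6,Taxon 9),Taxon 8),(Taxon 7,Taxon 2)).
Taxon 7 and Taxon 2 form a cherry on this tree, so they are sister taxa.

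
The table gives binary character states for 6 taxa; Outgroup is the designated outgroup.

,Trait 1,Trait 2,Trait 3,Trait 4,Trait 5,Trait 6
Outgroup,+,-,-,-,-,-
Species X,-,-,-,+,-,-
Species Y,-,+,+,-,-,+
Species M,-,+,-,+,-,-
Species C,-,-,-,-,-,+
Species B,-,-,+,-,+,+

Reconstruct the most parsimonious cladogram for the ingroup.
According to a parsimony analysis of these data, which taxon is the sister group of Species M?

Species X

Character polarity is set by the outgroup: the derived state is whichever differs from the outgroup's state, so for Trait 1 the derived state is '-', and for the remaining characters it is '+'.
Trait 1 (derived state '-') is shared by all ingroup taxa — unites the whole ingroup.
Trait 2 groups Species M and Species Y, which is incompatible with the clades supported by the remaining characters; treating it as convergent (homoplasy) costs fewer steps than any alternative tree.
Only Species B and Species Y show the derived state '+' for Trait 3, supporting them as a clade.
Trait 4: derived state '+' in Species M and Species X only — synapomorphy for {Species M, Species X}.
Trait 5 (derived state '+') is unique to Species B (autapomorphy; uninformative for grouping).
Trait 6 (derived state '+') is shared by Species B, Species C, and Species Y — a synapomorphy uniting that clade.
Most parsimonious ingroup topology: ((Species X,Species M),((Species Y,Species B),Species C)).
Species M and Species X form a cherry on this tree, so they are sister taxa.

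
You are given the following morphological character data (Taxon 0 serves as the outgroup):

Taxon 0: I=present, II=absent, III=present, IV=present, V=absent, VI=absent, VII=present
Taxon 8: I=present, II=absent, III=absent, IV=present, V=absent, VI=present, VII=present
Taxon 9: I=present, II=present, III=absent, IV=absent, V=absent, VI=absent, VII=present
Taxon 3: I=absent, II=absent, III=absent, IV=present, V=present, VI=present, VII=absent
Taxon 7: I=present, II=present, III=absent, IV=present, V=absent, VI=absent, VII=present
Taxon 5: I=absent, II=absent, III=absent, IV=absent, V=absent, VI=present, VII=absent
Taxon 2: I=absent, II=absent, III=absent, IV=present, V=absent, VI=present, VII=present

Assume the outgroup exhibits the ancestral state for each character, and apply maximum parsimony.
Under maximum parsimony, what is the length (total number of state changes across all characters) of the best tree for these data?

Character polarity is set by the outgroup: the derived state is whichever differs from the outgroup's state, so for I, III, IV, VII the derived state is 'absent', and for the remaining characters it is 'present'.
I: derived state 'absent' in Taxon 2, Taxon 3, and Taxon 5 only — synapomorphy for {Taxon 2, Taxon 3, Taxon 5}.
II: derived state 'present' in Taxon 7 and Taxon 9 only — synapomorphy for {Taxon 7, Taxon 9}.
III (derived state 'absent') is shared by all ingroup taxa — unites the whole ingroup.
IV groups Taxon 5 and Taxon 9, which is incompatible with the clades supported by the remaining characters; treating it as convergent (homoplasy) costs fewer steps than any alternative tree.
V (derived state 'present') is unique to Taxon 3 (autapomorphy; uninformative for grouping).
VI (derived state 'present') is shared by Taxon 2, Taxon 3, Taxon 5, and Taxon 8 — a synapomorphy uniting that clade.
VII (derived state 'absent') is shared by Taxon 3 and Taxon 5 — a synapomorphy uniting that clade.
Most parsimonious ingroup topology: ((Taxon 8,((Taxon 3,Taxon 5),Taxon 2)),(Taxon 9,Taxon 7)).
Changes per character on this tree: I: 1; II: 1; III: 1; IV: 2; V: 1; VI: 1; VII: 1.
Total = 8.

8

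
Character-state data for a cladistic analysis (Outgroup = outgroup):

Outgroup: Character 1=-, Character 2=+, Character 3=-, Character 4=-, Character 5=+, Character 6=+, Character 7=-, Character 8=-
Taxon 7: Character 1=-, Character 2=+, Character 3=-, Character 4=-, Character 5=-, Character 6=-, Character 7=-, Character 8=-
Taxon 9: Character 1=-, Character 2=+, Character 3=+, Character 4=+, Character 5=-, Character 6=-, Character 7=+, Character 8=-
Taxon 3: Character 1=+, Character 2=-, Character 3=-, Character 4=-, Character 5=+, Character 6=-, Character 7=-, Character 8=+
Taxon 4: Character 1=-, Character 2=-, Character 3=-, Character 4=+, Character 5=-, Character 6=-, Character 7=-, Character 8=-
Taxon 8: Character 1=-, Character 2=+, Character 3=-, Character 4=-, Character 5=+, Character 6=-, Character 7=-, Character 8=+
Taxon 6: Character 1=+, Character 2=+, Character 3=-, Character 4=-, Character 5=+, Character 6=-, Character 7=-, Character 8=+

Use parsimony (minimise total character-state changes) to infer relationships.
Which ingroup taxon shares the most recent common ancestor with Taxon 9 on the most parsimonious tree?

Taxon 4

Character polarity is set by the outgroup: the derived state is whichever differs from the outgroup's state, so for Character 2, Character 5, Character 6 the derived state is '-', and for the remaining characters it is '+'.
Character 1 (derived state '+') is shared by Taxon 3 and Taxon 6 — a synapomorphy uniting that clade.
Character 2 groups Taxon 3 and Taxon 4, which is incompatible with the clades supported by the remaining characters; treating it as convergent (homoplasy) costs fewer steps than any alternative tree.
Character 3: derived state '+' in Taxon 9 only — an autapomorphy, so it tells us nothing about relationships among taxa.
Only Taxon 4 and Taxon 9 show the derived state '+' for Character 4, supporting them as a clade.
Character 5: derived state '-' in Taxon 4, Taxon 7, and Taxon 9 only — synapomorphy for {Taxon 4, Taxon 7, Taxon 9}.
All ingroup taxa share the derived state '-' for Character 6; it defines the ingroup but does not resolve relationships within it.
Character 7 (derived state '+') is unique to Taxon 9 (autapomorphy; uninformative for grouping).
Character 8 (derived state '+') is shared by Taxon 3, Taxon 6, and Taxon 8 — a synapomorphy uniting that clade.
Most parsimonious ingroup topology: ((Taxon 7,(Taxon 9,Taxon 4)),((Taxon 3,Taxon 6),Taxon 8)).
Taxon 9 and Taxon 4 form a cherry on this tree, so they are sister taxa.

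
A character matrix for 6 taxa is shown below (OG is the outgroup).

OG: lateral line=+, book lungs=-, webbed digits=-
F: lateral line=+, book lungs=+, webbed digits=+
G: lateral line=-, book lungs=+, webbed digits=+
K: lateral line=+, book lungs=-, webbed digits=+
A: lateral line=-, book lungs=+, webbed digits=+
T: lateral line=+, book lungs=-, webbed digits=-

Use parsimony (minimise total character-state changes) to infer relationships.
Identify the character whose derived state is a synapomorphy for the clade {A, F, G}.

Character polarity is set by the outgroup: the derived state is whichever differs from the outgroup's state, so for lateral line the derived state is '-', and for the remaining characters it is '+'.
lateral line (derived state '-') is shared by A and G — a synapomorphy uniting that clade.
Only A, F, and G show the derived state '+' for book lungs, supporting them as a clade.
webbed digits (derived state '+') is shared by A, F, G, and K — a synapomorphy uniting that clade.
Most parsimonious ingroup topology: (((F,(G,A)),K),T).
The clade {A, F, G} is supported by book lungs: its derived state '+' occurs in exactly those taxa and in no other taxon (including the outgroup).

book lungs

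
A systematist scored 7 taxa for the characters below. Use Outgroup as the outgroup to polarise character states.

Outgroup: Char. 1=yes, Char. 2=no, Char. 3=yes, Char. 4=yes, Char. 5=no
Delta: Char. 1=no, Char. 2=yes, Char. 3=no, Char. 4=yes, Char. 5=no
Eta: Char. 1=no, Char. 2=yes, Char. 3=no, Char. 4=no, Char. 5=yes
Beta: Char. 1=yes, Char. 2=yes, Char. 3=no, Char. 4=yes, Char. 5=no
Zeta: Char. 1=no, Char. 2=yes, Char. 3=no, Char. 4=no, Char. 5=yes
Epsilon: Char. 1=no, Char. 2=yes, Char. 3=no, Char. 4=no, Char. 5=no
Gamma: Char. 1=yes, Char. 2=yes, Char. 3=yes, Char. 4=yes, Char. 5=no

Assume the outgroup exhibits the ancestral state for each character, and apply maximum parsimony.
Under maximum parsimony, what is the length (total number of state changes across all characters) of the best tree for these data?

Character polarity is set by the outgroup: the derived state is whichever differs from the outgroup's state, so for Char. 1, Char. 3, Char. 4 the derived state is 'no', and for the remaining characters it is 'yes'.
Char. 1: derived state 'no' in Delta, Epsilon, Eta, and Zeta only — synapomorphy for {Delta, Epsilon, Eta, Zeta}.
Char. 2 (derived state 'yes') is shared by all ingroup taxa — unites the whole ingroup.
Char. 3 (derived state 'no') is shared by Beta, Delta, Epsilon, Eta, and Zeta — a synapomorphy uniting that clade.
Char. 4: derived state 'no' in Epsilon, Eta, and Zeta only — synapomorphy for {Epsilon, Eta, Zeta}.
Char. 5 (derived state 'yes') is shared by Eta and Zeta — a synapomorphy uniting that clade.
Most parsimonious ingroup topology: (((Delta,((Eta,Zeta),Epsilon)),Beta),Gamma).
Changes per character on this tree: Char. 1: 1; Char. 2: 1; Char. 3: 1; Char. 4: 1; Char. 5: 1.
Total = 5.

5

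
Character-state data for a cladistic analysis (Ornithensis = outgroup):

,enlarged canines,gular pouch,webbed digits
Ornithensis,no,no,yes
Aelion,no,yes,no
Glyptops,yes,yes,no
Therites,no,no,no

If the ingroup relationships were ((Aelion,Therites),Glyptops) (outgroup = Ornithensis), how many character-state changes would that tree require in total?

Map each character onto ((Aelion,Therites),Glyptops) (rooted by Ornithensis) and count the minimum state changes it requires (Fitch parsimony):
enlarged canines: 1; gular pouch: 2; webbed digits: 1.
Total tree length = 4.

4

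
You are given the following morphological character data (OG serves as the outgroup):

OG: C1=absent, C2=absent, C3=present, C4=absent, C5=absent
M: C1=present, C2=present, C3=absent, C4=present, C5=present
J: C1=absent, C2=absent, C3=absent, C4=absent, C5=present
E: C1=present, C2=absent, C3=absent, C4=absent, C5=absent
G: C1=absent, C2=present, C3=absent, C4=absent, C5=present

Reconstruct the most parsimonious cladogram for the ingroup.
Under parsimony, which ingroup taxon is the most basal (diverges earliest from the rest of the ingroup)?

E

Character polarity is set by the outgroup: the derived state is whichever differs from the outgroup's state, so for C3 the derived state is 'absent', and for the remaining characters it is 'present'.
C1 (state 'present') occurs in E and M but conflicts with the nesting implied by the other characters — most parsimoniously interpreted as homoplasy.
C2: derived state 'present' in G and M only — synapomorphy for {G, M}.
All ingroup taxa share the derived state 'absent' for C3; it defines the ingroup but does not resolve relationships within it.
C4: derived state 'present' in M only — an autapomorphy, so it tells us nothing about relationships among taxa.
Only G, J, and M show the derived state 'present' for C5, supporting them as a clade.
Most parsimonious ingroup topology: (((M,G),J),E).
E is sister to the clade containing all other ingroup taxa, so it is the earliest-diverging (most basal) ingroup lineage.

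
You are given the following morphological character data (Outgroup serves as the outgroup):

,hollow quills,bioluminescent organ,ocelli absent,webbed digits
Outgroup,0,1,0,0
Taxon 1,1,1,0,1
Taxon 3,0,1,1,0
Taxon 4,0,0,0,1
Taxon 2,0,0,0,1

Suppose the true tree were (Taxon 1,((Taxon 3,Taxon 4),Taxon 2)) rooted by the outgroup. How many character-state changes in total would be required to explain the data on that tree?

Map each character onto (Taxon 1,((Taxon 3,Taxon 4),Taxon 2)) (rooted by Outgroup) and count the minimum state changes it requires (Fitch parsimony):
hollow quills: 1; bioluminescent organ: 2; ocelli absent: 1; webbed digits: 2.
Total tree length = 6.

6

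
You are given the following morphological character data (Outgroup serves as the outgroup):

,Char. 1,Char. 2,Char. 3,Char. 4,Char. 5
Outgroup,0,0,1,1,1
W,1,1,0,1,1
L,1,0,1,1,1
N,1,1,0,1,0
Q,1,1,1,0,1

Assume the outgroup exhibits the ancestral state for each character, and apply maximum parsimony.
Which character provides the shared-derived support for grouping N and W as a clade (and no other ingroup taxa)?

Char. 3

Character polarity is set by the outgroup: the derived state is whichever differs from the outgroup's state, so for Char. 3, Char. 4, Char. 5 the derived state is '0', and for the remaining characters it is '1'.
All ingroup taxa share the derived state '1' for Char. 1; it defines the ingroup but does not resolve relationships within it.
Only N, Q, and W show the derived state '1' for Char. 2, supporting them as a clade.
Only N and W show the derived state '0' for Char. 3, supporting them as a clade.
Char. 4: derived state '0' in Q only — an autapomorphy, so it tells us nothing about relationships among taxa.
Char. 5: derived state '0' in N only — an autapomorphy, so it tells us nothing about relationships among taxa.
Most parsimonious ingroup topology: (((W,N),Q),L).
The clade {N, W} is supported by Char. 3: its derived state '0' occurs in exactly those taxa and in no other taxon (including the outgroup).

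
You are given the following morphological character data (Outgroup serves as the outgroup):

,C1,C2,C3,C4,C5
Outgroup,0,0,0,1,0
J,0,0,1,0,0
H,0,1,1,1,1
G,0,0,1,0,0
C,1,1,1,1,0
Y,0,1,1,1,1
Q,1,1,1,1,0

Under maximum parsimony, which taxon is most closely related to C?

Character polarity is set by the outgroup: the derived state is whichever differs from the outgroup's state, so for C4 the derived state is '0', and for the remaining characters it is '1'.
C1 (derived state '1') is shared by C and Q — a synapomorphy uniting that clade.
C2 (derived state '1') is shared by C, H, Q, and Y — a synapomorphy uniting that clade.
C3 (derived state '1') is shared by all ingroup taxa — unites the whole ingroup.
C4 (derived state '0') is shared by G and J — a synapomorphy uniting that clade.
Only H and Y show the derived state '1' for C5, supporting them as a clade.
Most parsimonious ingroup topology: ((J,G),((H,Y),(C,Q))).
C and Q form a cherry on this tree, so they are sister taxa.

Q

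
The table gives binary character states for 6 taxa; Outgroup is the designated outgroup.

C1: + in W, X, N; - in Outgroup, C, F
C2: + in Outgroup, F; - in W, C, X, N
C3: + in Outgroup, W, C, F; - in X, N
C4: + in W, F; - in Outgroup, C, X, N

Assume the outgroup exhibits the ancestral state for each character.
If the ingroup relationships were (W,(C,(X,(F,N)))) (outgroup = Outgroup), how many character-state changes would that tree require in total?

9

Map each character onto (W,(C,(X,(F,N)))) (rooted by Outgroup) and count the minimum state changes it requires (Fitch parsimony):
C1: 3; C2: 2; C3: 2; C4: 2.
Total tree length = 9.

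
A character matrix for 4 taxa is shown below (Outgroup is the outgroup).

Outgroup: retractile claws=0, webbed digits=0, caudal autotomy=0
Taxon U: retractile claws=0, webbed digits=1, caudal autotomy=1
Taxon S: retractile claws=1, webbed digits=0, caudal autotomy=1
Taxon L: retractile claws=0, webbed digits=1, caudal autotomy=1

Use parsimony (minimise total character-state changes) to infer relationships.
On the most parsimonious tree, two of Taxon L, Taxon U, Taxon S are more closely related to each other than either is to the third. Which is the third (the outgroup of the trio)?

The outgroup has state '0' for every character, so '1' is the derived state throughout.
retractile claws: derived state '1' in Taxon S only — an autapomorphy, so it tells us nothing about relationships among taxa.
Only Taxon L and Taxon U show the derived state '1' for webbed digits, supporting them as a clade.
All ingroup taxa share the derived state '1' for caudal autotomy; it defines the ingroup but does not resolve relationships within it.
Most parsimonious ingroup topology: ((Taxon U,Taxon L),Taxon S).
Taxon U and Taxon L share a more recent common ancestor with each other than either does with Taxon S, so Taxon S is the least closely related of the three.

Taxon S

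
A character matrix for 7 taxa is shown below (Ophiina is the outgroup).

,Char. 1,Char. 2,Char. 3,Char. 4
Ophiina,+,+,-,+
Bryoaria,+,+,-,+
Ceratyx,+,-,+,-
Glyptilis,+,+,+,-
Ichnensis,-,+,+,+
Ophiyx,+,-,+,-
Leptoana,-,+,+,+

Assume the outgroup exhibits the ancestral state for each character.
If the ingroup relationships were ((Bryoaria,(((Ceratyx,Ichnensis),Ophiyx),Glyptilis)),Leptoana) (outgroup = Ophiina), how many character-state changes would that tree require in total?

8

Map each character onto ((Bryoaria,(((Ceratyx,Ichnensis),Ophiyx),Glyptilis)),Leptoana) (rooted by Ophiina) and count the minimum state changes it requires (Fitch parsimony):
Char. 1: 2; Char. 2: 2; Char. 3: 2; Char. 4: 2.
Total tree length = 8.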